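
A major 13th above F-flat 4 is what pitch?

Six letters up from F (plus an octave) reaches D.
A major thirteenth spans 21 semitones, so from Fb4 the target pitch is Db6.

D-flat 6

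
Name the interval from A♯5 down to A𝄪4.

diminished octave

Descending from A#5 to A##4 is the same interval as ascending A##4 to A#5.
A to A is the same letter name, plus an octave: an octave.
The perfect octave is 12 semitones; here we have 11, one semitone narrower: diminished.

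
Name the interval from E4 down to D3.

Descending from E4 to D3 is the same interval as ascending D3 to E4.
D to E spans two letter names (D-E), plus an octave: a ninth.
D3 to E4 is 14 semitones, matching the major ninth exactly, so the quality is major.
(Equivalently, a compound major second: a major second plus an octave.)

M9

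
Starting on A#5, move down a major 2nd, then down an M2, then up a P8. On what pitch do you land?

A#5 down a major second → G#5 (2 semitones).
Down a major second from G#5: F#5 (2 semitones down).
A perfect octave up from F#5 is F#6.

F#6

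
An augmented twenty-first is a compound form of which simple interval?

augmented seventh

Take out 2 octaves (14 from the number): 21 − 14 = 7.
That makes an augmented twenty-first a compound augmented seventh — 2 octaves plus an augmented seventh.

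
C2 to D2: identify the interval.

major 2nd

C to D spans two letter names (C-D), so the interval is some kind of second.
Counting semitones, C2→D2 is 2, which is the major second.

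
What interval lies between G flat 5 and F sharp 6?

G to F spans seven letter names (G-A-B-C-D-E-F) — that makes it a seventh of some quality.
The major seventh is 11 semitones; here we have 12, one semitone wider: augmented.

A7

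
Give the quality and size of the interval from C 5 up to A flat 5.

m6

C to A spans six letter names (C-D-E-F-G-A): a sixth.
A major sixth would be 9 semitones, but C5 to Ab5 is 8 — one semitone narrower, making it a minor sixth.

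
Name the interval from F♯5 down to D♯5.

minor third

Descending from F#5 to D#5 is the same interval as ascending D#5 to F#5.
D to F spans three letter names (D-E-F) — that makes it a third of some quality.
At 3 semitones, D#5→F#5 falls one short of a major third: minor.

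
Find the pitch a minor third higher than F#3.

The third takes the letter from F up to A.
A minor third is 3 semitones; 3 semitones up from F#3 gives A3.

A3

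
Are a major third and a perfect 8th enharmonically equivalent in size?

4 semitones (major third) vs 12 semitones (perfect octave): not equal.

No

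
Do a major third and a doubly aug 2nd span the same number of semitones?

A major third = 4 semitones = a doubly augmented second; enharmonically equal.

Yes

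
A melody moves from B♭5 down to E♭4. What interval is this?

P12

Descending from Bb5 to Eb4 is the same interval as ascending Eb4 to Bb5.
E to B spans five letter names (E-F-G-A-B), plus an octave — that makes it a twelfth of some quality.
Counting semitones, Eb4→Bb5 is 19, which is the perfect twelfth.
(Equivalently, a compound perfect fifth: a perfect fifth plus an octave.)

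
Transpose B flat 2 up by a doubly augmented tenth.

D double-sharp 4

The tenth's letter: B up three letter names plus an octave → D.
A doubly augmented tenth spans 18 semitones, so from Bb2 the target pitch is D##4.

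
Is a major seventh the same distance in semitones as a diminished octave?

A major seventh spans 11 semitones, and a diminished octave also spans 11 semitones — they're enharmonic.

Yes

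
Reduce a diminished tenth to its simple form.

Each octave removed subtracts seven from the number: 10 − 7 = 3.
Quality carries through unchanged, so the simple form is a diminished third.

diminished third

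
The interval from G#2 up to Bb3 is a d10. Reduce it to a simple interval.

diminished 3rd

Each octave removed subtracts seven from the number: 10 − 7 = 3.
That makes a diminished tenth a compound diminished third — an octave plus a diminished third.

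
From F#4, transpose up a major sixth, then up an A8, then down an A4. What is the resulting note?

A#5

Up a major sixth from F#4: D#5 (9 semitones up).
Up an augmented octave from D#5: D##6 (13 semitones up).
An augmented fourth down from D##6 is A#5.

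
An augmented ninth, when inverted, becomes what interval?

First reduce the compound augmented ninth to its simple form, an augmented second.
Inverted interval numbers add to nine, so a second pairs with a seventh (2 + 7 = 9).
Quality inverts too: augmented becomes diminished. That makes the inversion a diminished seventh.

d7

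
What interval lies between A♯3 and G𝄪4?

major seventh

A to G spans seven letter names (A-B-C-D-E-F-G): a seventh.
Counting semitones, A#3→G##4 is 11, which is the major seventh.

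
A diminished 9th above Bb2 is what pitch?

Two letters up from B (plus an octave) reaches C.
A diminished ninth is 12 semitones; 12 semitones up from Bb2 gives Cbb4.

Cbb4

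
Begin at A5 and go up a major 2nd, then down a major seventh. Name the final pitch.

A5 up a major second → B5 (2 semitones).
Down a major seventh from B5: C5 (11 semitones down).

C5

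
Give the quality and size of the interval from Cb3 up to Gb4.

P12

C to G spans five letter names (C-D-E-F-G), plus an octave, so the interval is some kind of twelfth.
Counting semitones, Cb3→Gb4 is 19, which is the perfect twelfth.
(Equivalently, a compound perfect fifth: a perfect fifth plus an octave.)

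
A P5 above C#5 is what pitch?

Five letter names up from C: G.
Moving 7 semitones up from C#5 (the size of a perfect fifth) reaches G#5.

G#5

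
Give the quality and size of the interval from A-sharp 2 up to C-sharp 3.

A to C spans three letter names (A-B-C), so the interval is some kind of third.
At 3 semitones, A#2→C#3 falls one short of a major third: minor.

m3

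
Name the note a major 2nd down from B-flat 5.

Two letter names down from B: A.
Moving 2 semitones down from Bb5 (the size of a major second) reaches Ab5.

A-flat 5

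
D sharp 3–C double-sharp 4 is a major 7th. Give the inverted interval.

minor second

The rule of nine gives the new number: 9 − 7 = 2, so a seventh becomes a second.
And major becomes minor under inversion, so we get a minor second.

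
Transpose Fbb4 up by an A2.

The second takes the letter from F up to G.
An augmented second is 3 semitones; 3 semitones up from Fbb4 gives Gb4.

Gb4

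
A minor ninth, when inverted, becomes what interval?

First reduce the compound minor ninth to its simple form, a minor second.
Inverted interval numbers add to nine, so a second pairs with a seventh (2 + 7 = 9).
And minor becomes major under inversion, so we get a major seventh.

major seventh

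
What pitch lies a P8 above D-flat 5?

D-flat 6

An octave keeps the letter name D, an octave up from D.
Moving 12 semitones up from Db5 (the size of a perfect octave) reaches Db6.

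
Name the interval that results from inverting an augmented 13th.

d3

First reduce the compound augmented thirteenth to its simple form, an augmented sixth.
Inverted interval numbers add to nine, so a sixth pairs with a third (6 + 3 = 9).
And augmented becomes diminished under inversion, so we get a diminished third.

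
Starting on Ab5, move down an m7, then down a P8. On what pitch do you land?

Bb3

A minor seventh down from Ab5 is Bb4.
A perfect octave down from Bb4 is Bb3.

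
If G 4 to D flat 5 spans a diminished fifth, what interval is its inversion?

Interval numbers invert to sum to nine: 5 + 4 = 9, so a fifth inverts to a fourth.
Quality inverts too: diminished becomes augmented. That makes the inversion an augmented fourth.

A4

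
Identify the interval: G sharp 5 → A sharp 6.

major ninth

G to A spans two letter names (G-A), plus an octave: a ninth.
Counting semitones, G#5→A#6 is 14, which is the major ninth.
(Equivalently, a compound major second: a major second plus an octave.)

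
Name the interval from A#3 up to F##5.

A to F spans six letter names (A-B-C-D-E-F), plus an octave — that makes it a thirteenth of some quality.
The major thirteenth spans 21 semitones, and A#3 to F##5 is exactly 21 semitones — so this is a major thirteenth.
(Equivalently, a compound major sixth: a major sixth plus an octave.)

major thirteenth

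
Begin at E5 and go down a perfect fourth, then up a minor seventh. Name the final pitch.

Down a perfect fourth from E5: B4 (5 semitones down).
B4 up a minor seventh → A5 (10 semitones).

A5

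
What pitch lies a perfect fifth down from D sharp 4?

The fifth takes the letter from D down to G.
Moving 7 semitones down from D#4 (the size of a perfect fifth) reaches G#3.

G sharp 3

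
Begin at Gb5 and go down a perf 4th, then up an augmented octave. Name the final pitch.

Down a perfect fourth from Gb5: Db5 (5 semitones down).
Db5 up an augmented octave → D6 (13 semitones).

D6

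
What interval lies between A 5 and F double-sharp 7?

augmented thirteenth

A to F spans six letter names (A-B-C-D-E-F), plus an octave, so the interval is some kind of thirteenth.
A major thirteenth would be 21 semitones; A5 to F##7 is 22, one semitone wider, so the interval is augmented.
(Equivalently, a compound augmented sixth: an augmented sixth plus an octave.)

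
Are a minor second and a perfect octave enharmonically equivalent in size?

A minor second spans 1 semitone; a perfect octave spans 12 semitones. They differ by 11.

No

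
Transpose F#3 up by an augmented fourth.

B#3

Four letter names up from F: B.
An augmented fourth is 6 semitones; 6 semitones up from F#3 gives B#3.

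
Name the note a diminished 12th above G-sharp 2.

Counting five letter names plus an octave up from G lands on D.
A diminished twelfth is 18 semitones; 18 semitones up from G#2 gives D4.

D 4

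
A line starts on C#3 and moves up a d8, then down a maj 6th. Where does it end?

C#3 up a diminished octave → C4 (11 semitones).
C4 down a major sixth → Eb3 (9 semitones).

Eb3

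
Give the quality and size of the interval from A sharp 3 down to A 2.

augmented octave

Descending from A#3 to A2 is the same interval as ascending A2 to A#3.
A to A is the same letter name, plus an octave — that makes it an octave of some quality.
The perfect octave is 12 semitones; here we have 13, one semitone wider: augmented.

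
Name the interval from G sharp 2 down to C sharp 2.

perfect fifth

Descending from G#2 to C#2 is the same interval as ascending C#2 to G#2.
C to G spans five letter names (C-D-E-F-G): a fifth.
The perfect fifth spans 7 semitones, and C#2 to G#2 is exactly 7 semitones — so this is a perfect fifth.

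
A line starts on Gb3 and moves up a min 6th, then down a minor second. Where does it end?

Db4

Up a minor sixth from Gb3: Ebb4 (8 semitones up).
Ebb4 down a minor second → Db4 (1 semitone).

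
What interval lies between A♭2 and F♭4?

A to F spans six letter names (A-B-C-D-E-F), plus an octave: a thirteenth.
At 20 semitones, Ab2→Fb4 falls one short of a major thirteenth: minor.
(Equivalently, a compound minor sixth: a minor sixth plus an octave.)

minor thirteenth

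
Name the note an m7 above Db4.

The seventh takes the letter from D up to C.
Moving 10 semitones up from Db4 (the size of a minor seventh) reaches Cb5.

Cb5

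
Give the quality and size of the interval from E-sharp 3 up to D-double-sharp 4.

major seventh

E to D spans seven letter names (E-F-G-A-B-C-D) — that makes it a seventh of some quality.
The major seventh spans 11 semitones, and E#3 to D##4 is exactly 11 semitones — so this is a major seventh.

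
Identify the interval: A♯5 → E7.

diminished twelfth

A to E spans five letter names (A-B-C-D-E), plus an octave, so the interval is some kind of twelfth.
A#5 to E7 spans 18 semitones — one semitone narrower than the perfect twelfth (19) — giving a diminished twelfth.
(Equivalently, a compound diminished fifth: a diminished fifth plus an octave.)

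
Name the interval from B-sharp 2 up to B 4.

d15

B to B is the same letter name, plus 2 octaves, so the interval is some kind of fifteenth.
The perfect fifteenth is 24 semitones; here we have 23, one semitone narrower: diminished.
(Equivalently, a compound diminished octave: a diminished octave plus an octave.)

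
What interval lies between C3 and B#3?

C to B spans seven letter names (C-D-E-F-G-A-B): a seventh.
A major seventh would be 11 semitones; C3 to B#3 is 12, one semitone wider, so the interval is augmented.

augmented 7th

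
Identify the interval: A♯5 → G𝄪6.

A to G spans seven letter names (A-B-C-D-E-F-G), so the interval is some kind of seventh.
The major seventh spans 11 semitones, and A#5 to G##6 is exactly 11 semitones — so this is a major seventh.

M7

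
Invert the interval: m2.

Interval numbers invert to sum to nine: 2 + 7 = 9, so a second inverts to a seventh.
And minor becomes major under inversion, so we get a major seventh.

M7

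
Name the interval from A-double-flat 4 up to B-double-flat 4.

A to B spans two letter names (A-B) — that makes it a second of some quality.
The major second spans 2 semitones, and Abb4 to Bbb4 is exactly 2 semitones — so this is a major second.

major second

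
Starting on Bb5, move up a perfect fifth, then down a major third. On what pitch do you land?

Bb5 up a perfect fifth → F6 (7 semitones).
A major third down from F6 is Db6.

Db6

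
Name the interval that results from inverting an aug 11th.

d5

First reduce the compound augmented eleventh to its simple form, an augmented fourth.
The rule of nine gives the new number: 9 − 4 = 5, so a fourth becomes a fifth.
The quality also flips — augmented becomes diminished — giving a diminished fifth.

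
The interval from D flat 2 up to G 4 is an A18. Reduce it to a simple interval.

Take out 2 octaves (14 from the number): 18 − 14 = 4.
Quality carries through unchanged, so the simple form is an augmented fourth.

augmented 4th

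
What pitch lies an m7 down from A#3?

The seventh takes the letter from A down to B.
Moving 10 semitones down from A#3 (the size of a minor seventh) reaches B#2.

B#2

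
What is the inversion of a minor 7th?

major 2nd

Interval numbers invert to sum to nine: 7 + 2 = 9, so a seventh inverts to a second.
Quality inverts too: minor becomes major. That makes the inversion a major second.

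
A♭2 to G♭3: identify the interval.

A to G spans seven letter names (A-B-C-D-E-F-G) — that makes it a seventh of some quality.
A major seventh would be 11 semitones, but Ab2 to Gb3 is 10 — one semitone narrower, making it a minor seventh.

minor 7th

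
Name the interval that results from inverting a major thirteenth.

minor third

First reduce the compound major thirteenth to its simple form, a major sixth.
The rule of nine gives the new number: 9 − 6 = 3, so a sixth becomes a third.
Quality inverts too: major becomes minor. That makes the inversion a minor third.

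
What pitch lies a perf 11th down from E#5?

Four letters down from E (plus an octave) reaches B.
A perfect eleventh is 17 semitones; 17 semitones down from E#5 gives B#3.

B#3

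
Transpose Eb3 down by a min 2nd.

Counting two letter names down from E lands on D.
A minor second is 1 semitone; 1 semitone down from Eb3 gives D3.

D3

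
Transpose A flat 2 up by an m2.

B double-flat 2

Counting two letter names up from A lands on B.
A minor second spans 1 semitone, so from Ab2 the target pitch is Bbb2.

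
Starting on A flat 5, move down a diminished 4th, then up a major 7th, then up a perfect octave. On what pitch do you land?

A diminished fourth down from Ab5 is E5.
Up a major seventh from E5: D#6 (11 semitones up).
A perfect octave up from D#6 is D#7.

D sharp 7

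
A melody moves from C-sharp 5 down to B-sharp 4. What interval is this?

minor second

Descending from C#5 to B#4 is the same interval as ascending B#4 to C#5.
B to C spans two letter names (B-C): a second.
A major second would be 2 semitones, but B#4 to C#5 is 1 — one semitone narrower, making it a minor second.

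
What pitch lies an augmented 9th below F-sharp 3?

E-flat 2

Counting two letter names plus an octave down from F lands on E.
An augmented ninth spans 15 semitones, so from F#3 the target pitch is Eb2.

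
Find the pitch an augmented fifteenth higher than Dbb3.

A fifteenth keeps the letter name D, two octaves up from D.
An augmented fifteenth is 25 semitones; 25 semitones up from Dbb3 gives Db5.

Db5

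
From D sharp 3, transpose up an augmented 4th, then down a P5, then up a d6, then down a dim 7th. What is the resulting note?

Up an augmented fourth from D#3: G##3 (6 semitones up).
G##3 down a perfect fifth → C##3 (7 semitones).
Up a diminished sixth from C##3: A3 (7 semitones up).
Down a diminished seventh from A3: B#2 (9 semitones down).

B sharp 2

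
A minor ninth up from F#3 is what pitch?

The ninth's letter: F up two letter names plus an octave → G.
Moving 13 semitones up from F#3 (the size of a minor ninth) reaches G4.

G4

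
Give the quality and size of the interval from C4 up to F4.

C to F spans four letter names (C-D-E-F), so the interval is some kind of fourth.
Counting semitones, C4→F4 is 5, which is the perfect fourth.

perfect fourth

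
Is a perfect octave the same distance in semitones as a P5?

No

12 semitones (perfect octave) vs 7 semitones (perfect fifth): not equal.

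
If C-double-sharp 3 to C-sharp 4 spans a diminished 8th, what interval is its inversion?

augmented unison

The rule of nine gives the new number: 9 − 8 = 1, so an octave becomes a unison.
And diminished becomes augmented under inversion, so we get an augmented unison.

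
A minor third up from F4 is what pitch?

The third takes the letter from F up to A.
Moving 3 semitones up from F4 (the size of a minor third) reaches Ab4.

Ab4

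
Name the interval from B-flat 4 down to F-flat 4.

Descending from Bb4 to Fb4 is the same interval as ascending Fb4 to Bb4.
F to B spans four letter names (F-G-A-B), so the interval is some kind of fourth.
Fb4 to Bb4 spans 6 semitones — one semitone wider than the perfect fourth (5) — giving an augmented fourth.

augmented fourth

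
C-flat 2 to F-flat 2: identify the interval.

C to F spans four letter names (C-D-E-F): a fourth.
The perfect fourth spans 5 semitones, and Cb2 to Fb2 is exactly 5 semitones — so this is a perfect fourth.

P4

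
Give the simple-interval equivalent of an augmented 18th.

Take out 2 octaves (14 from the number): 18 − 14 = 4.
Quality carries through unchanged, so the simple form is an augmented fourth.

augmented 4th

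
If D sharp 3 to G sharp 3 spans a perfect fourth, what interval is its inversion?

perfect 5th

The rule of nine gives the new number: 9 − 4 = 5, so a fourth becomes a fifth.
And perfect stays perfect under inversion, so we get a perfect fifth.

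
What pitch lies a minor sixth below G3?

The sixth takes the letter from G down to B.
A minor sixth is 8 semitones; 8 semitones down from G3 gives B2.

B2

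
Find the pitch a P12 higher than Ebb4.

Five letters up from E (plus an octave) reaches B.
Moving 19 semitones up from Ebb4 (the size of a perfect twelfth) reaches Bbb5.

Bbb5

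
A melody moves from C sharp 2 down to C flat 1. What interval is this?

Descending from C#2 to Cb1 is the same interval as ascending Cb1 to C#2.
C to C is the same letter name, plus an octave — that makes it an octave of some quality.
A perfect octave would be 12 semitones; Cb1 to C#2 is 14, two semitones wider, so the interval is doubly augmented.

doubly augmented octave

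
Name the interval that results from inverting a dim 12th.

First reduce the compound diminished twelfth to its simple form, a diminished fifth.
Interval numbers invert to sum to nine: 5 + 4 = 9, so a fifth inverts to a fourth.
And diminished becomes augmented under inversion, so we get an augmented fourth.

augmented fourth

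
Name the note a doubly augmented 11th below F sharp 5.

Counting four letter names plus an octave down from F lands on C.
A doubly augmented eleventh spans 19 semitones, so from F#5 the target pitch is Cb4.

C flat 4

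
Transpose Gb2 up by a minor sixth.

Ebb3

Six letter names up from G: E.
A minor sixth spans 8 semitones, so from Gb2 the target pitch is Ebb3.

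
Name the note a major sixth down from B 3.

D 3

Six letter names down from B: D.
A major sixth is 9 semitones; 9 semitones down from B3 gives D3.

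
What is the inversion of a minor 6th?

major 3rd

The rule of nine gives the new number: 9 − 6 = 3, so a sixth becomes a third.
The quality also flips — minor becomes major — giving a major third.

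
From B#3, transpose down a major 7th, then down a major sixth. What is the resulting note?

A major seventh down from B#3 is C#3.
A major sixth down from C#3 is E2.

E2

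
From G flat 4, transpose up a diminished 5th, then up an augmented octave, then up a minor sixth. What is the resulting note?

Gb4 up a diminished fifth → Dbb5 (6 semitones).
An augmented octave up from Dbb5 is Db6.
Up a minor sixth from Db6: Bbb6 (8 semitones up).

B double-flat 6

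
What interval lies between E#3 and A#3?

perfect 4th

E to A spans four letter names (E-F-G-A), so the interval is some kind of fourth.
The perfect fourth spans 5 semitones, and E#3 to A#3 is exactly 5 semitones — so this is a perfect fourth.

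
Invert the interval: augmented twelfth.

diminished fourth

First reduce the compound augmented twelfth to its simple form, an augmented fifth.
Inverted interval numbers add to nine, so a fifth pairs with a fourth (5 + 4 = 9).
The quality also flips — augmented becomes diminished — giving a diminished fourth.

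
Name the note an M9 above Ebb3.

Fb4

The ninth's letter: E up two letter names plus an octave → F.
A major ninth spans 14 semitones, so from Ebb3 the target pitch is Fb4.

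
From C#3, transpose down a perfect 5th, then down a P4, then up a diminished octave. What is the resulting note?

A perfect fifth down from C#3 is F#2.
Down a perfect fourth from F#2: C#2 (5 semitones down).
A diminished octave up from C#2 is C3.

C3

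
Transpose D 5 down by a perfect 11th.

Counting four letter names plus an octave down from D lands on A.
A perfect eleventh is 17 semitones; 17 semitones down from D5 gives A3.

A 3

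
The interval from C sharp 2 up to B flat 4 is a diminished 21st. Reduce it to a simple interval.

diminished 7th

Each octave removed subtracts seven from the number: 21 − 14 = 7.
Quality carries through unchanged, so the simple form is a diminished seventh.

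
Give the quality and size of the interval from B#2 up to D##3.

B to D spans three letter names (B-C-D) — that makes it a third of some quality.
The major third spans 4 semitones, and B#2 to D##3 is exactly 4 semitones — so this is a major third.

major third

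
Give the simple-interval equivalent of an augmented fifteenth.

A8

Take out an octave (7 from the number): 15 − 7 = 8.
That makes an augmented fifteenth a compound augmented octave — an octave plus an augmented octave.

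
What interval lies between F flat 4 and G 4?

augmented second

F to G spans two letter names (F-G), so the interval is some kind of second.
The major second is 2 semitones; here we have 3, one semitone wider: augmented.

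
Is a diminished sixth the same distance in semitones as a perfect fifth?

Yes

A diminished sixth spans 7 semitones, and a perfect fifth also spans 7 semitones — they're enharmonic.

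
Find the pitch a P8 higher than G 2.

G 3

An octave keeps the letter name G, an octave up from G.
A perfect octave spans 12 semitones, so from G2 the target pitch is G3.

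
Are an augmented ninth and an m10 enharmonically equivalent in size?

Yes

Both span 15 semitones: an augmented ninth and a minor tenth are the same chromatic distance.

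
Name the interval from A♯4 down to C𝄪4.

Descending from A#4 to C##4 is the same interval as ascending C##4 to A#4.
C to A spans six letter names (C-D-E-F-G-A): a sixth.
At 8 semitones, C##4→A#4 falls one short of a major sixth: minor.

minor sixth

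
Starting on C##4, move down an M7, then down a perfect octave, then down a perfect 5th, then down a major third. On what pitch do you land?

C##4 down a major seventh → D#3 (11 semitones).
D#3 down a perfect octave → D#2 (12 semitones).
Down a perfect fifth from D#2: G#1 (7 semitones down).
Down a major third from G#1: E1 (4 semitones down).

E1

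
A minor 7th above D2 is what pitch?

C3

Counting seven letter names up from D lands on C.
A minor seventh spans 10 semitones, so from D2 the target pitch is C3.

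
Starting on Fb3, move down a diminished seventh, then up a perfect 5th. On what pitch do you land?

D3

Down a diminished seventh from Fb3: G2 (9 semitones down).
G2 up a perfect fifth → D3 (7 semitones).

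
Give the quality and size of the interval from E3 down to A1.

perfect twelfth

Descending from E3 to A1 is the same interval as ascending A1 to E3.
A to E spans five letter names (A-B-C-D-E), plus an octave — that makes it a twelfth of some quality.
The perfect twelfth spans 19 semitones, and A1 to E3 is exactly 19 semitones — so this is a perfect twelfth.
(Equivalently, a compound perfect fifth: a perfect fifth plus an octave.)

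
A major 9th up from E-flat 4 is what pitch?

F 5

Two letters up from E (plus an octave) reaches F.
A major ninth spans 14 semitones, so from Eb4 the target pitch is F5.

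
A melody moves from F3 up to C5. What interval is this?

F to C spans five letter names (F-G-A-B-C), plus an octave: a twelfth.
The perfect twelfth spans 19 semitones, and F3 to C5 is exactly 19 semitones — so this is a perfect twelfth.
(Equivalently, a compound perfect fifth: a perfect fifth plus an octave.)

perfect 12th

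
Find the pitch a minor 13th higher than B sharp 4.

Six letters up from B (plus an octave) reaches G.
A minor thirteenth is 20 semitones; 20 semitones up from B#4 gives G#6.

G sharp 6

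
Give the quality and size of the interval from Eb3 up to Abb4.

d11

E to A spans four letter names (E-F-G-A), plus an octave, so the interval is some kind of eleventh.
A perfect eleventh would be 17 semitones; Eb3 to Abb4 is 16, one semitone narrower, so the interval is diminished.
(Equivalently, a compound diminished fourth: a diminished fourth plus an octave.)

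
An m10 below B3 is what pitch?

The tenth's letter: B down three letter names plus an octave → G.
A minor tenth spans 15 semitones, so from B3 the target pitch is G#2.

G#2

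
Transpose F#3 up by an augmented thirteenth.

The thirteenth's letter: F up six letter names plus an octave → D.
An augmented thirteenth spans 22 semitones, so from F#3 the target pitch is D##5.

D##5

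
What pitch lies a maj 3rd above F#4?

The third takes the letter from F up to A.
A major third spans 4 semitones, so from F#4 the target pitch is A#4.

A#4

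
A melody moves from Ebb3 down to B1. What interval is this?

doubly diminished eleventh

Descending from Ebb3 to B1 is the same interval as ascending B1 to Ebb3.
B to E spans four letter names (B-C-D-E), plus an octave, so the interval is some kind of eleventh.
The perfect eleventh is 17 semitones; here we have 15, two semitones narrower: doubly diminished.
(Equivalently, a compound doubly diminished fourth: a doubly diminished fourth plus an octave.)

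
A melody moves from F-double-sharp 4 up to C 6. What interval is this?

F to C spans five letter names (F-G-A-B-C), plus an octave — that makes it a twelfth of some quality.
The perfect twelfth is 19 semitones; here we have 17, two semitones narrower: doubly diminished.
(Equivalently, a compound doubly diminished fifth: a doubly diminished fifth plus an octave.)

doubly diminished 12th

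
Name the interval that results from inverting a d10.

First reduce the compound diminished tenth to its simple form, a diminished third.
Interval numbers invert to sum to nine: 3 + 6 = 9, so a third inverts to a sixth.
Quality inverts too: diminished becomes augmented. That makes the inversion an augmented sixth.

augmented sixth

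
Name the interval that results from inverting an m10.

First reduce the compound minor tenth to its simple form, a minor third.
The rule of nine gives the new number: 9 − 3 = 6, so a third becomes a sixth.
And minor becomes major under inversion, so we get a major sixth.

major sixth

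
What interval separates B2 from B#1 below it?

Descending from B2 to B#1 is the same interval as ascending B#1 to B2.
B to B is the same letter name, plus an octave, so the interval is some kind of octave.
The perfect octave is 12 semitones; here we have 11, one semitone narrower: diminished.

d8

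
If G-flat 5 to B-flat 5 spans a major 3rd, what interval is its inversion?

minor 6th

The rule of nine gives the new number: 9 − 3 = 6, so a third becomes a sixth.
And major becomes minor under inversion, so we get a minor sixth.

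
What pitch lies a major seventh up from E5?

Counting seven letter names up from E lands on D.
A major seventh is 11 semitones; 11 semitones up from E5 gives D#6.

D#6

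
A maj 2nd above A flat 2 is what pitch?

Counting two letter names up from A lands on B.
A major second is 2 semitones; 2 semitones up from Ab2 gives Bb2.

B flat 2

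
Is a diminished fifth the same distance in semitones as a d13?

6 semitones (diminished fifth) vs 19 semitones (diminished thirteenth): not equal.

No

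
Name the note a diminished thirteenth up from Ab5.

Fbb7

Six letters up from A (plus an octave) reaches F.
A diminished thirteenth is 19 semitones; 19 semitones up from Ab5 gives Fbb7.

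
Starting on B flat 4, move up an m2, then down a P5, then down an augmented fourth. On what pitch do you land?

C double-flat 4

Bb4 up a minor second → Cb5 (1 semitone).
A perfect fifth down from Cb5 is Fb4.
Fb4 down an augmented fourth → Cbb4 (6 semitones).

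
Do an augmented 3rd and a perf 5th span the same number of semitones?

No

An augmented third spans 5 semitones; a perfect fifth spans 7 semitones. They differ by 2.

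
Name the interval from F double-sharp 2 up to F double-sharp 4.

F to F is the same letter name, plus 2 octaves: a fifteenth.
The perfect fifteenth spans 24 semitones, and F##2 to F##4 is exactly 24 semitones — so this is a perfect fifteenth.
(Equivalently, a compound perfect octave: a perfect octave plus an octave.)

perfect fifteenth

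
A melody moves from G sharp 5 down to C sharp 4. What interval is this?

perfect twelfth

Descending from G#5 to C#4 is the same interval as ascending C#4 to G#5.
C to G spans five letter names (C-D-E-F-G), plus an octave, so the interval is some kind of twelfth.
Counting semitones, C#4→G#5 is 19, which is the perfect twelfth.
(Equivalently, a compound perfect fifth: a perfect fifth plus an octave.)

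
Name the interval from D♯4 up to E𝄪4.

augmented second

D to E spans two letter names (D-E), so the interval is some kind of second.
The major second is 2 semitones; here we have 3, one semitone wider: augmented.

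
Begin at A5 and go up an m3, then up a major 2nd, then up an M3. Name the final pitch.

F#6

Up a minor third from A5: C6 (3 semitones up).
C6 up a major second → D6 (2 semitones).
D6 up a major third → F#6 (4 semitones).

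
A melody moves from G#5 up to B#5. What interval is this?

major third

G to B spans three letter names (G-A-B) — that makes it a third of some quality.
G#5 to B#5 is 4 semitones, matching the major third exactly, so the quality is major.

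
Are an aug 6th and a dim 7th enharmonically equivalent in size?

10 semitones (augmented sixth) vs 9 semitones (diminished seventh): not equal.

No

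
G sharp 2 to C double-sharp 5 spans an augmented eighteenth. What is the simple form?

Subtracting seven from the interval number removes an octave: 18 − 14 = 4.
That makes an augmented eighteenth a compound augmented fourth — 2 octaves plus an augmented fourth.

augmented fourth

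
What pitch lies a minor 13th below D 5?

F-sharp 3

Six letters down from D (plus an octave) reaches F.
Moving 20 semitones down from D5 (the size of a minor thirteenth) reaches F#3.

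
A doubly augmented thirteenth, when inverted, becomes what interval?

First reduce the compound doubly augmented thirteenth to its simple form, a doubly augmented sixth.
Interval numbers invert to sum to nine: 6 + 3 = 9, so a sixth inverts to a third.
The quality also flips — doubly augmented becomes doubly diminished — giving a doubly diminished third.

doubly diminished third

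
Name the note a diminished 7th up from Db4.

Cbb5

Counting seven letter names up from D lands on C.
Moving 9 semitones up from Db4 (the size of a diminished seventh) reaches Cbb5.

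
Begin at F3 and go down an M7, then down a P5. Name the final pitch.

Cb2

F3 down a major seventh → Gb2 (11 semitones).
A perfect fifth down from Gb2 is Cb2.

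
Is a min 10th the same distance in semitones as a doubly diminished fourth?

A minor tenth spans 15 semitones; a doubly diminished fourth spans 3 semitones. They differ by 12.

No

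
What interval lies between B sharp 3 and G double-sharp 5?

major thirteenth

B to G spans six letter names (B-C-D-E-F-G), plus an octave, so the interval is some kind of thirteenth.
Counting semitones, B#3→G##5 is 21, which is the major thirteenth.
(Equivalently, a compound major sixth: a major sixth plus an octave.)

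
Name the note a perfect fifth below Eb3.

Counting five letter names down from E lands on A.
A perfect fifth spans 7 semitones, so from Eb3 the target pitch is Ab2.

Ab2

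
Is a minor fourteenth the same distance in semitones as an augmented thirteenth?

Yes

Both span 22 semitones: a minor fourteenth and an augmented thirteenth are the same chromatic distance.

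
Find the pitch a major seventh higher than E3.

The seventh takes the letter from E up to D.
A major seventh is 11 semitones; 11 semitones up from E3 gives D#4.

D#4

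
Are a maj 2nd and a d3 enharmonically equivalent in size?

Yes

A major second spans 2 semitones, and a diminished third also spans 2 semitones — they're enharmonic.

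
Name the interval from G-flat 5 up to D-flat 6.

G to D spans five letter names (G-A-B-C-D) — that makes it a fifth of some quality.
Counting semitones, Gb5→Db6 is 7, which is the perfect fifth.

P5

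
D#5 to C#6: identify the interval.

minor seventh

D to C spans seven letter names (D-E-F-G-A-B-C) — that makes it a seventh of some quality.
D#5 to C#6 is 10 semitones, a half step short of the major seventh (11), so this is minor.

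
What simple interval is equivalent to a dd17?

doubly diminished third

Take out 2 octaves (14 from the number): 17 − 14 = 3.
So a doubly diminished seventeenth is 2 octaves plus a doubly diminished third. The quality is unchanged.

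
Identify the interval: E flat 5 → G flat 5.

minor third

E to G spans three letter names (E-F-G) — that makes it a third of some quality.
Eb5 to Gb5 is 3 semitones, a half step short of the major third (4), so this is minor.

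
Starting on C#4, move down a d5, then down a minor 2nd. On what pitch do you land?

Down a diminished fifth from C#4: F##3 (6 semitones down).
Down a minor second from F##3: E##3 (1 semitone down).

E##3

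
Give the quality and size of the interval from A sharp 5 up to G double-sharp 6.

major seventh

A to G spans seven letter names (A-B-C-D-E-F-G): a seventh.
A#5 to G##6 is 11 semitones, matching the major seventh exactly, so the quality is major.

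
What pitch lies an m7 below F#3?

G#2

Seven letter names down from F: G.
A minor seventh is 10 semitones; 10 semitones down from F#3 gives G#2.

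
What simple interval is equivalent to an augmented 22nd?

augmented octave

Each octave removed subtracts seven from the number: 22 − 14 = 8.
That makes an augmented twenty-second a compound augmented octave — 2 octaves plus an augmented octave.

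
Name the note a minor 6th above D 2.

Counting six letter names up from D lands on B.
A minor sixth spans 8 semitones, so from D2 the target pitch is Bb2.

B flat 2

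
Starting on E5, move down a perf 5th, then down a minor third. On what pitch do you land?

A perfect fifth down from E5 is A4.
A4 down a minor third → F#4 (3 semitones).

F#4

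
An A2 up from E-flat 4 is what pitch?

Counting two letter names up from E lands on F.
An augmented second spans 3 semitones, so from Eb4 the target pitch is F#4.

F-sharp 4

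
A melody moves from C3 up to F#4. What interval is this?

C to F spans four letter names (C-D-E-F), plus an octave, so the interval is some kind of eleventh.
The perfect eleventh is 17 semitones; here we have 18, one semitone wider: augmented.
(Equivalently, a compound augmented fourth: an augmented fourth plus an octave.)

A11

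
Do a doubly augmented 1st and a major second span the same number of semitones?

A doubly augmented unison = 2 semitones = a major second; enharmonically equal.

Yes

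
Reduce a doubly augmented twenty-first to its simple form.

doubly augmented seventh

Take out 2 octaves (14 from the number): 21 − 14 = 7.
So a doubly augmented twenty-first is 2 octaves plus a doubly augmented seventh. The quality is unchanged.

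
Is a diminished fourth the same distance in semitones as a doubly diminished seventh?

No

A diminished fourth is 4 semitones but a doubly diminished seventh is 8 semitones — different sizes.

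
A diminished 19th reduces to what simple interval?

Take out 2 octaves (14 from the number): 19 − 14 = 5.
That makes a diminished nineteenth a compound diminished fifth — 2 octaves plus a diminished fifth.

diminished fifth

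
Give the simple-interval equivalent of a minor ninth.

Take out an octave (7 from the number): 9 − 7 = 2.
That makes a minor ninth a compound minor second — an octave plus a minor second.

minor 2nd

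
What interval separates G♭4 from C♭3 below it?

perfect twelfth

Descending from Gb4 to Cb3 is the same interval as ascending Cb3 to Gb4.
C to G spans five letter names (C-D-E-F-G), plus an octave — that makes it a twelfth of some quality.
Cb3 to Gb4 is 19 semitones, matching the perfect twelfth exactly, so the quality is perfect.
(Equivalently, a compound perfect fifth: a perfect fifth plus an octave.)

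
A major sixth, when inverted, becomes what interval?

The rule of nine gives the new number: 9 − 6 = 3, so a sixth becomes a third.
And major becomes minor under inversion, so we get a minor third.

minor third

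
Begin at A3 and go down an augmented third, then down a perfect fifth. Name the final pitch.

Bbb2

Down an augmented third from A3: Fb3 (5 semitones down).
A perfect fifth down from Fb3 is Bbb2.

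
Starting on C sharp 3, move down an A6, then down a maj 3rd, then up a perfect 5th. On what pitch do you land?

G flat 2

C#3 down an augmented sixth → Eb2 (10 semitones).
Down a major third from Eb2: Cb2 (4 semitones down).
A perfect fifth up from Cb2 is Gb2.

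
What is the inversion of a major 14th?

First reduce the compound major fourteenth to its simple form, a major seventh.
Interval numbers invert to sum to nine: 7 + 2 = 9, so a seventh inverts to a second.
The quality also flips — major becomes minor — giving a minor second.

minor second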